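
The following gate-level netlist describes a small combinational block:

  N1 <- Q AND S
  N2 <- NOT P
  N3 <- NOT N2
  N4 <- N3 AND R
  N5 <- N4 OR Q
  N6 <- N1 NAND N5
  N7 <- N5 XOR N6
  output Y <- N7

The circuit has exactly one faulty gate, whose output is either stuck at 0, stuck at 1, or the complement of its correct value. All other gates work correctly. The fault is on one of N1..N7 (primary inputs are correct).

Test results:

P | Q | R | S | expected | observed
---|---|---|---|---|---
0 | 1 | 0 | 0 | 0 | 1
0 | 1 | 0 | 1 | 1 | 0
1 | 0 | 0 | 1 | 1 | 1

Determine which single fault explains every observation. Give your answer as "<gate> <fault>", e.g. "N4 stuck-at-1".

Fault-free values for test 1 (P=0, Q=1, R=0, S=0): N1=0, N2=1, N3=0, N4=0, N5=1, N6=1, N7=0, giving Y=0. Observed 1.
Test 1: faults giving observed 1 are {N1 stuck-at-1, N1 inverted output, N5 stuck-at-0, N5 inverted output, N6 stuck-at-0, N6 inverted output, N7 stuck-at-1, N7 inverted output}.
Test 2 (P=0, Q=1, R=0, S=1): fault-free N1=1, N2=1, N3=0, N4=0, N5=1, N6=0, N7=1 → 1; observed 0. Eliminates N1 stuck-at-1, N5 stuck-at-0, N5 inverted output, N6 stuck-at-0, N7 stuck-at-1.
Test 3 (P=1, Q=0, R=0, S=1): fault-free N1=0, N2=0, N3=1, N4=0, N5=0, N6=1, N7=1 → 1; observed 1. Eliminates N6 inverted output, N7 inverted output.
Only N1 inverted output is consistent with every test.

N1 inverted output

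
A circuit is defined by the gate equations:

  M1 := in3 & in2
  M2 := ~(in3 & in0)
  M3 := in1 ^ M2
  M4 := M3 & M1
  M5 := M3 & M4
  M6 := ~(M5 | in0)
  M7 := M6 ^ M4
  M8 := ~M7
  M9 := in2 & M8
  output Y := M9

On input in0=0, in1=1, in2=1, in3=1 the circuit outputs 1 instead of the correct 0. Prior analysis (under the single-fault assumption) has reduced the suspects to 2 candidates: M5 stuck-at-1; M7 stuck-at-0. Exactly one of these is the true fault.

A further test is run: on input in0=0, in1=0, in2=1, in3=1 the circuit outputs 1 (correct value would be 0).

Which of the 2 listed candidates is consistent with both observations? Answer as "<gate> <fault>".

Evaluate each candidate on input in0=0, in1=0, in2=1, in3=1:
  M5 stuck-at-1: M1=1, M2=1, M3=1, M4=1, M5=1 [stuck-at-1], M6=0, M7=1, M8=0, M9=0 → 0 — eliminated
  M7 stuck-at-0: M1=1, M2=1, M3=1, M4=1, M5=1, M6=0, M7=0 [stuck-at-0], M8=1, M9=1 → 1 — matches
Only M7 stuck-at-0 reproduces the observed 1.

M7 stuck-at-0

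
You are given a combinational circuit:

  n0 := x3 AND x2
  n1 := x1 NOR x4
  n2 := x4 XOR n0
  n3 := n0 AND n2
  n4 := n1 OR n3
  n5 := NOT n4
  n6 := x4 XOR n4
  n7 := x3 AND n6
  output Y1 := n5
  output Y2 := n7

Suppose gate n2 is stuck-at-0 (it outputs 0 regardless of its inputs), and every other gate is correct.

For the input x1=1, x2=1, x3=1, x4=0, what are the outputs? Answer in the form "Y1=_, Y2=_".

Y1=1, Y2=0

Propagate with n2 forced: n0=1, n1=0, n2=0 [stuck-at-0], n3=0, n4=0, n5=1, n6=0, n7=0.
So the outputs are Y1=1, Y2=0. (Without the fault they would be Y1=0, Y2=1.)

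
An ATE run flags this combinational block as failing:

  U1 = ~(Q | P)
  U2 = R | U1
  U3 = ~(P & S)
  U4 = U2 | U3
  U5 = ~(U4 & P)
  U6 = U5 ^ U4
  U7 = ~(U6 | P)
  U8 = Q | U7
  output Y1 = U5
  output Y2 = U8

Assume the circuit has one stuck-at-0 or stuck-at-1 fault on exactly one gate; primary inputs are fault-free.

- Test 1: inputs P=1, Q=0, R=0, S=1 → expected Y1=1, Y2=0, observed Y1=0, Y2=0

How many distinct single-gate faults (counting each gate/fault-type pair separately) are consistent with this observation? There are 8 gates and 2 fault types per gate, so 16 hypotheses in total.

5

Fault-free: U1=0, U2=0, U3=0, U4=0, U5=1, U6=1, U7=0, U8=0 → Y1=1, Y2=0. Observed Y1=0, Y2=0.
  U1: stuck-at-1 ✓; others ✗
  U2: stuck-at-1 ✓; others ✗
  U3: stuck-at-1 ✓; others ✗
  U4: stuck-at-1 ✓; others ✗
  U5: stuck-at-0 ✓; others ✗
  U6: none of the 2 fault types match ✗
  U7: none of the 2 fault types match ✗
  U8: none of the 2 fault types match ✗
Consistent faults: {U1 stuck-at-1, U2 stuck-at-1, U3 stuck-at-1, U4 stuck-at-1, U5 stuck-at-0} — 5 in all.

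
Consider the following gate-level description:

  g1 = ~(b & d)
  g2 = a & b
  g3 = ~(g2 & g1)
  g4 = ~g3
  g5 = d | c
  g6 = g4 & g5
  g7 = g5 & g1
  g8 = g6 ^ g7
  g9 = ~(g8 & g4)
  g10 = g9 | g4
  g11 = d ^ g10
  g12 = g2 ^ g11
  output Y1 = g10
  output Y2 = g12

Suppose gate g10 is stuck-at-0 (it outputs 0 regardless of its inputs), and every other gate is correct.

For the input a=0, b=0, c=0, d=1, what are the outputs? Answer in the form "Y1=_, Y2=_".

Propagate with g10 forced: g1=1, g2=0, g3=1, g4=0, g5=1, g6=0, g7=1, g8=1, g9=1, g10=0 [stuck-at-0], g11=1, g12=1.
So the outputs are Y1=0, Y2=1. (Without the fault they would be Y1=1, Y2=0.)

Y1=0, Y2=1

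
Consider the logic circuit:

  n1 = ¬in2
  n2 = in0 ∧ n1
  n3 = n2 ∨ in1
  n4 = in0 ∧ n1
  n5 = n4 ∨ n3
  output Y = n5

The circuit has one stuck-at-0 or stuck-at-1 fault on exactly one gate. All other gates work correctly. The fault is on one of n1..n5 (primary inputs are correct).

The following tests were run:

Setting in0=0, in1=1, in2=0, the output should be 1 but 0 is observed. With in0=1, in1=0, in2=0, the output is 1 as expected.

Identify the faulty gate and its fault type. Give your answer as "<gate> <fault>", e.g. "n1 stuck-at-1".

n3 stuck-at-0

Fault-free values for test 1 (in0=0, in1=1, in2=0): n1=1, n2=0, n3=1, n4=0, n5=1, giving Y=1. Observed 0.
Test 1: faults giving observed 0 are {n3 stuck-at-0, n5 stuck-at-0}.
Test 2 (in0=1, in1=0, in2=0): fault-free n1=1, n2=1, n3=1, n4=1, n5=1 → 1; observed 1. Eliminates n5 stuck-at-0.
Only n3 stuck-at-0 is consistent with every test.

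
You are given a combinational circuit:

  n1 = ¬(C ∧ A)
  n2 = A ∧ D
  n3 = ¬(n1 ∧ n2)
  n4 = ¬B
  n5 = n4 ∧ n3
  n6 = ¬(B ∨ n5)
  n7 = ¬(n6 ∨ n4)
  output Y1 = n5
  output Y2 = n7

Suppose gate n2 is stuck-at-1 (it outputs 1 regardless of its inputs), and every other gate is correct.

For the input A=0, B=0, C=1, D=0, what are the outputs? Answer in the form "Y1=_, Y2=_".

Y1=0, Y2=0

Propagate with n2 forced: n1=1, n2=1 [stuck-at-1], n3=0, n4=1, n5=0, n6=1, n7=0.
So the outputs are Y1=0, Y2=0. (Without the fault they would be Y1=1, Y2=0.)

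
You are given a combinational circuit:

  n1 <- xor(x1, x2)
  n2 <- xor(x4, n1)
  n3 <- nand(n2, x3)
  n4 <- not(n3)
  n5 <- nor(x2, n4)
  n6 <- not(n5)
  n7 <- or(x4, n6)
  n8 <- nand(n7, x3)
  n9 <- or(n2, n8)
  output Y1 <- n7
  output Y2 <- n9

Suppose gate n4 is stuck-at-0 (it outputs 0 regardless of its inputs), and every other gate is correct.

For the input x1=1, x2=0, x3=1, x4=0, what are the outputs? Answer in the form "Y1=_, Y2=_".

Y1=0, Y2=1

Propagate with n4 forced: n1=1, n2=1, n3=0, n4=0 [stuck-at-0], n5=1, n6=0, n7=0, n8=1, n9=1.
So the outputs are Y1=0, Y2=1. (Without the fault they would be Y1=1, Y2=1.)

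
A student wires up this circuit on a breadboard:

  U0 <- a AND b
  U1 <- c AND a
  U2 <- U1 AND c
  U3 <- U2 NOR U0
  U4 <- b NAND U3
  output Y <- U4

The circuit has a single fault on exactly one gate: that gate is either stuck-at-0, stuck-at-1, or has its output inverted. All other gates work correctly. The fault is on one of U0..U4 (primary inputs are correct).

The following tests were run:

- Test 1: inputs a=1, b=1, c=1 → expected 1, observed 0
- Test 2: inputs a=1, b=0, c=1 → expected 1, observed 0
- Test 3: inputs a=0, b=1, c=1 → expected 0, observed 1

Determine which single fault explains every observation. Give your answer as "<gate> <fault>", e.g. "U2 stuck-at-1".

Fault-free values for test 1 (a=1, b=1, c=1): U0=1, U1=1, U2=1, U3=0, U4=1, giving Y=1. Observed 0.
Test 1: faults giving observed 0 are {U3 stuck-at-1, U3 inverted output, U4 stuck-at-0, U4 inverted output}.
Test 2 (a=1, b=0, c=1): fault-free U0=0, U1=1, U2=1, U3=0, U4=1 → 1; observed 0. Eliminates U3 stuck-at-1, U3 inverted output.
Test 3 (a=0, b=1, c=1): fault-free U0=0, U1=0, U2=0, U3=1, U4=0 → 0; observed 1. Eliminates U4 stuck-at-0.
Only U4 inverted output is consistent with every test.

U4 inverted output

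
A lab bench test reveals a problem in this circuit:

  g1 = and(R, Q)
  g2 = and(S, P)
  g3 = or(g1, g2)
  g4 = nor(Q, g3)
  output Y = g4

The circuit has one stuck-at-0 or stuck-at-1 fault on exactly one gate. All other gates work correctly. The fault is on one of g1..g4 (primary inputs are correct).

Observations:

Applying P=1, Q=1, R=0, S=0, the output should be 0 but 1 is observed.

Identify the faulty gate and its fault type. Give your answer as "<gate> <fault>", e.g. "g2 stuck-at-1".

g4 stuck-at-1

Fault-free values for test 1 (P=1, Q=1, R=0, S=0): g1=0, g2=0, g3=0, g4=0, giving Y=0. Observed 1.
Test 1: faults giving observed 1 are {g4 stuck-at-1}.
Only g4 stuck-at-1 is consistent with every test.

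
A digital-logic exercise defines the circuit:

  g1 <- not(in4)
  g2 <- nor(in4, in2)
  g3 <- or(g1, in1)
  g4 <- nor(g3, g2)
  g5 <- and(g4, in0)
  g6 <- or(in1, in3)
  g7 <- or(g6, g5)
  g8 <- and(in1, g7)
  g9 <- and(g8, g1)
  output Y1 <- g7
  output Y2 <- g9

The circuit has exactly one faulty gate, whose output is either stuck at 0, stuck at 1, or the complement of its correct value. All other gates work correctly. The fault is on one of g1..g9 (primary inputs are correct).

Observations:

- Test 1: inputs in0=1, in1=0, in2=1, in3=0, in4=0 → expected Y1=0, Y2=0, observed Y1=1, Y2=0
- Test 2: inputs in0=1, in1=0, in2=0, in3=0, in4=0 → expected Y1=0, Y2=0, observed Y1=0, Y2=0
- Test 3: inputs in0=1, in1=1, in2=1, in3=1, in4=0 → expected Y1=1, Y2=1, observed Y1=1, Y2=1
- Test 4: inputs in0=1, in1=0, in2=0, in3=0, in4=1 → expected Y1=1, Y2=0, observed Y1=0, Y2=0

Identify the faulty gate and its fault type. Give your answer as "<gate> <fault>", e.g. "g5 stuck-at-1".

g3 inverted output

Fault-free values for test 1 (in0=1, in1=0, in2=1, in3=0, in4=0): g1=1, g2=0, g3=1, g4=0, g5=0, g6=0, g7=0, g8=0, g9=0, giving Y1=0, Y2=0. Observed Y1=1, Y2=0.
Test 1: faults giving observed Y1=1, Y2=0 are {g1 stuck-at-0, g1 inverted output, g3 stuck-at-0, g3 inverted output, g4 stuck-at-1, g4 inverted output, g5 stuck-at-1, g5 inverted output, g6 stuck-at-1, g6 inverted output, g7 stuck-at-1, g7 inverted output}.
Test 2 (in0=1, in1=0, in2=0, in3=0, in4=0): fault-free g1=1, g2=1, g3=1, g4=0, g5=0, g6=0, g7=0, g8=0, g9=0 → Y1=0, Y2=0; observed Y1=0, Y2=0. Eliminates g4 stuck-at-1, g4 inverted output, g5 stuck-at-1, g5 inverted output, g6 stuck-at-1, g6 inverted output, g7 stuck-at-1, g7 inverted output.
Test 3 (in0=1, in1=1, in2=1, in3=1, in4=0): fault-free g1=1, g2=0, g3=1, g4=0, g5=0, g6=1, g7=1, g8=1, g9=1 → Y1=1, Y2=1; observed Y1=1, Y2=1. Eliminates g1 stuck-at-0, g1 inverted output.
Test 4 (in0=1, in1=0, in2=0, in3=0, in4=1): fault-free g1=0, g2=0, g3=0, g4=1, g5=1, g6=0, g7=1, g8=0, g9=0 → Y1=1, Y2=0; observed Y1=0, Y2=0. Eliminates g3 stuck-at-0.
Only g3 inverted output is consistent with every test.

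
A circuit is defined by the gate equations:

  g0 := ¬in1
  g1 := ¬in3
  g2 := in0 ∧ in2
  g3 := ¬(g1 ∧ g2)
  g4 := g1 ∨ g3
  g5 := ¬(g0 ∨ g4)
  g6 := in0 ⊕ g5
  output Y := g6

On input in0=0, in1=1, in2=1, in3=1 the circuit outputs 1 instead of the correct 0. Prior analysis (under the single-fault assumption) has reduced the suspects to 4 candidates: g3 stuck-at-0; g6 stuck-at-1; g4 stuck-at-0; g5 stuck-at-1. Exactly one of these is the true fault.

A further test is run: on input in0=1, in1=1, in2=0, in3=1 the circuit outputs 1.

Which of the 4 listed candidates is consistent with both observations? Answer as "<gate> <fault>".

g6 stuck-at-1

Evaluate each candidate on input in0=1, in1=1, in2=0, in3=1:
  g3 stuck-at-0: g0=0, g1=0, g2=0, g3=0 [stuck-at-0], g4=0, g5=1, g6=0 → 0 — eliminated
  g6 stuck-at-1: g0=0, g1=0, g2=0, g3=1, g4=1, g5=0, g6=1 [stuck-at-1] → 1 — matches
  g4 stuck-at-0: g0=0, g1=0, g2=0, g3=1, g4=0 [stuck-at-0], g5=1, g6=0 → 0 — eliminated
  g5 stuck-at-1: g0=0, g1=0, g2=0, g3=1, g4=1, g5=1 [stuck-at-1], g6=0 → 0 — eliminated
Only g6 stuck-at-1 reproduces the observed 1.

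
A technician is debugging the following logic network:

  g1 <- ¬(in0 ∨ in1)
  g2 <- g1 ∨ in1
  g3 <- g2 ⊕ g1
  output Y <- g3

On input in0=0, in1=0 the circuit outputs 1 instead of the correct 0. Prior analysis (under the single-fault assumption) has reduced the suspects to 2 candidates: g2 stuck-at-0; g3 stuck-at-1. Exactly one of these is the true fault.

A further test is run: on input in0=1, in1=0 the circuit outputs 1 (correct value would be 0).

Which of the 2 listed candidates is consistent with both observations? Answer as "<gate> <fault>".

Evaluate each candidate on input in0=1, in1=0:
  g2 stuck-at-0: g1=0, g2=0 [stuck-at-0], g3=0 → 0 — eliminated
  g3 stuck-at-1: g1=0, g2=0, g3=1 [stuck-at-1] → 1 — matches
Only g3 stuck-at-1 reproduces the observed 1.

g3 stuck-at-1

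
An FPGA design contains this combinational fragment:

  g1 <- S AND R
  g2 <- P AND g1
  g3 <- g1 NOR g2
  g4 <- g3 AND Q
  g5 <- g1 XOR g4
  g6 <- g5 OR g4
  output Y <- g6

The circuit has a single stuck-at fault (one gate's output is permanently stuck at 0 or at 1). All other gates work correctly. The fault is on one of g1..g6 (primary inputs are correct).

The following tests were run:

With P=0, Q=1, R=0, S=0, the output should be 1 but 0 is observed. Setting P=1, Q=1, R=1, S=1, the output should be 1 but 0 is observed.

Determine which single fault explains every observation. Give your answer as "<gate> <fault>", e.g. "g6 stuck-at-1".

g6 stuck-at-0

Fault-free values for test 1 (P=0, Q=1, R=0, S=0): g1=0, g2=0, g3=1, g4=1, g5=1, g6=1, giving Y=1. Observed 0.
Test 1: faults giving observed 0 are {g2 stuck-at-1, g3 stuck-at-0, g4 stuck-at-0, g6 stuck-at-0}.
Test 2 (P=1, Q=1, R=1, S=1): fault-free g1=1, g2=1, g3=0, g4=0, g5=1, g6=1 → 1; observed 0. Eliminates g2 stuck-at-1, g3 stuck-at-0, g4 stuck-at-0.
Only g6 stuck-at-0 is consistent with every test.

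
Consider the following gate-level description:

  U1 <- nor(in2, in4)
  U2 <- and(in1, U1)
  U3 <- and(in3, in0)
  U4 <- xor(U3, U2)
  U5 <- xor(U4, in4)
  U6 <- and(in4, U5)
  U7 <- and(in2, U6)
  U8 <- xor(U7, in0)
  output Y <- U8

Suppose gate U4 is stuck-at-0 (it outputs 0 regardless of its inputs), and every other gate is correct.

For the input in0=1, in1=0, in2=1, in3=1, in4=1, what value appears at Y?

0

Propagate with U4 forced: U1=0, U2=0, U3=1, U4=0 [stuck-at-0], U5=1, U6=1, U7=1, U8=0.
So Y = 0. (Without the fault it would be 1.)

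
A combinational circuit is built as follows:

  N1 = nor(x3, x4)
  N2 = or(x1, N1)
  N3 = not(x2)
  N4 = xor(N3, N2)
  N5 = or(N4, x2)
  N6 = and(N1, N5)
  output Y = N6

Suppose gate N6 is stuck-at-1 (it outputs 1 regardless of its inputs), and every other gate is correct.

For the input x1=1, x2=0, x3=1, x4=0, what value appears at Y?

1

Propagate with N6 forced: N1=0, N2=1, N3=1, N4=0, N5=0, N6=1 [stuck-at-1].
So Y = 1. (Without the fault it would be 0.)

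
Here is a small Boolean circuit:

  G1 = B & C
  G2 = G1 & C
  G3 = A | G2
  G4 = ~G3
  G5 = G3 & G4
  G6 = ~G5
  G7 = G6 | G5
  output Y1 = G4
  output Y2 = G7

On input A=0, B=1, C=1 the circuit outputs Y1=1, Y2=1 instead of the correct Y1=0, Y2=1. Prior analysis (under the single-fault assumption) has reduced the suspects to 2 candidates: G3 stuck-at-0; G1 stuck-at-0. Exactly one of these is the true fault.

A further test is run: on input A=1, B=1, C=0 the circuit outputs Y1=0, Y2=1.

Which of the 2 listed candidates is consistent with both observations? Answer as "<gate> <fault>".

Evaluate each candidate on input A=1, B=1, C=0:
  G3 stuck-at-0: G1=0, G2=0, G3=0 [stuck-at-0], G4=1, G5=0, G6=1, G7=1 → Y1=1, Y2=1 — eliminated
  G1 stuck-at-0: G1=0 [stuck-at-0], G2=0, G3=1, G4=0, G5=0, G6=1, G7=1 → Y1=0, Y2=1 — matches
Only G1 stuck-at-0 reproduces the observed Y1=0, Y2=1.

G1 stuck-at-0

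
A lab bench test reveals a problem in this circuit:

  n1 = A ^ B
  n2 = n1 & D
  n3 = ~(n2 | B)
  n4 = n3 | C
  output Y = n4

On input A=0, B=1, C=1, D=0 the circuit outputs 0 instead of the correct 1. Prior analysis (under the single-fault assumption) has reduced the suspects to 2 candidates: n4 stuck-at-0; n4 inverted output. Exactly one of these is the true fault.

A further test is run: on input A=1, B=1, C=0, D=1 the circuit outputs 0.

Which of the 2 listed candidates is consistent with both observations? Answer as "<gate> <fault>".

Evaluate each candidate on input A=1, B=1, C=0, D=1:
  n4 stuck-at-0: n1=0, n2=0, n3=0, n4=0 [stuck-at-0] → 0 — matches
  n4 inverted output: n1=0, n2=0, n3=0, n4=1 [inverted output] → 1 — eliminated
Only n4 stuck-at-0 reproduces the observed 0.

n4 stuck-at-0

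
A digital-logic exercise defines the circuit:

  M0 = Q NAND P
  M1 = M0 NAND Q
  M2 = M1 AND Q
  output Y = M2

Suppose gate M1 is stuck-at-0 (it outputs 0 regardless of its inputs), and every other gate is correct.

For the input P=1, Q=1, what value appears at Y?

0

Propagate with M1 forced: M0=0, M1=0 [stuck-at-0], M2=0.
So Y = 0. (Without the fault it would be 1.)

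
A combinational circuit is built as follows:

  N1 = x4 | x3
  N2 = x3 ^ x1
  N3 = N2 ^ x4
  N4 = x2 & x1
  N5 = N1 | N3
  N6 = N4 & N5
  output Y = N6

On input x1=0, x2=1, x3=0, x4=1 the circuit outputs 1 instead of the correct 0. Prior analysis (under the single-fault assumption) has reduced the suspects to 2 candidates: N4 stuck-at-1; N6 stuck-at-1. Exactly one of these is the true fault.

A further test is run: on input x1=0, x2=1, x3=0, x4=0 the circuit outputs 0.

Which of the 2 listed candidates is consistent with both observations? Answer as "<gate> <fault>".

Evaluate each candidate on input x1=0, x2=1, x3=0, x4=0:
  N4 stuck-at-1: N1=0, N2=0, N3=0, N4=1 [stuck-at-1], N5=0, N6=0 → 0 — matches
  N6 stuck-at-1: N1=0, N2=0, N3=0, N4=0, N5=0, N6=1 [stuck-at-1] → 1 — eliminated
Only N4 stuck-at-1 reproduces the observed 0.

N4 stuck-at-1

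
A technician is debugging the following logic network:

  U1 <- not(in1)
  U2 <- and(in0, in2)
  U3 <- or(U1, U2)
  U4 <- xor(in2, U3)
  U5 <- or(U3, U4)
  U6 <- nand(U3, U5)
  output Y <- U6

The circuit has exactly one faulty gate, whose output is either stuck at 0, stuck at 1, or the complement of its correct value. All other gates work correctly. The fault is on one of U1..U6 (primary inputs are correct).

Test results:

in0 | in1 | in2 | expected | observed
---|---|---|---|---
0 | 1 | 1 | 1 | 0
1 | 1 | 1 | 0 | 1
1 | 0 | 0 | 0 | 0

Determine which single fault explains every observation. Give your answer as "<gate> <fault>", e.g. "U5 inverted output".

U2 inverted output

Fault-free values for test 1 (in0=0, in1=1, in2=1): U1=0, U2=0, U3=0, U4=1, U5=1, U6=1, giving Y=1. Observed 0.
Test 1: faults giving observed 0 are {U1 stuck-at-1, U1 inverted output, U2 stuck-at-1, U2 inverted output, U3 stuck-at-1, U3 inverted output, U6 stuck-at-0, U6 inverted output}.
Test 2 (in0=1, in1=1, in2=1): fault-free U1=0, U2=1, U3=1, U4=0, U5=1, U6=0 → 0; observed 1. Eliminates U1 stuck-at-1, U1 inverted output, U2 stuck-at-1, U3 stuck-at-1, U6 stuck-at-0.
Test 3 (in0=1, in1=0, in2=0): fault-free U1=1, U2=0, U3=1, U4=1, U5=1, U6=0 → 0; observed 0. Eliminates U3 inverted output, U6 inverted output.
Only U2 inverted output is consistent with every test.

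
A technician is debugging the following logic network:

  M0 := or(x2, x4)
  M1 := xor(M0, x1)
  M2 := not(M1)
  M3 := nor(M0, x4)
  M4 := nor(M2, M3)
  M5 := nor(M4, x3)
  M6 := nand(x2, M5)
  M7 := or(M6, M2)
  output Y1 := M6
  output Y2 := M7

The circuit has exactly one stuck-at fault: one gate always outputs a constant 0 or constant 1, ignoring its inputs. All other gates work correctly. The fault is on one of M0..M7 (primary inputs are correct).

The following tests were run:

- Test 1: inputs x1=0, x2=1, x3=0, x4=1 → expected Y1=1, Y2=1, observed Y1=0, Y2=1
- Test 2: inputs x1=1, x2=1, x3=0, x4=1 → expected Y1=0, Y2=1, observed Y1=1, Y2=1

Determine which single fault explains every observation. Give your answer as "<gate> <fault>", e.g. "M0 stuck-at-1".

Fault-free values for test 1 (x1=0, x2=1, x3=0, x4=1): M0=1, M1=1, M2=0, M3=0, M4=1, M5=0, M6=1, M7=1, giving Y1=1, Y2=1. Observed Y1=0, Y2=1.
Test 1: faults giving observed Y1=0, Y2=1 are {M0 stuck-at-0, M1 stuck-at-0, M2 stuck-at-1}.
Test 2 (x1=1, x2=1, x3=0, x4=1): fault-free M0=1, M1=0, M2=1, M3=0, M4=0, M5=1, M6=0, M7=1 → Y1=0, Y2=1; observed Y1=1, Y2=1. Eliminates M1 stuck-at-0, M2 stuck-at-1.
Only M0 stuck-at-0 is consistent with every test.

M0 stuck-at-0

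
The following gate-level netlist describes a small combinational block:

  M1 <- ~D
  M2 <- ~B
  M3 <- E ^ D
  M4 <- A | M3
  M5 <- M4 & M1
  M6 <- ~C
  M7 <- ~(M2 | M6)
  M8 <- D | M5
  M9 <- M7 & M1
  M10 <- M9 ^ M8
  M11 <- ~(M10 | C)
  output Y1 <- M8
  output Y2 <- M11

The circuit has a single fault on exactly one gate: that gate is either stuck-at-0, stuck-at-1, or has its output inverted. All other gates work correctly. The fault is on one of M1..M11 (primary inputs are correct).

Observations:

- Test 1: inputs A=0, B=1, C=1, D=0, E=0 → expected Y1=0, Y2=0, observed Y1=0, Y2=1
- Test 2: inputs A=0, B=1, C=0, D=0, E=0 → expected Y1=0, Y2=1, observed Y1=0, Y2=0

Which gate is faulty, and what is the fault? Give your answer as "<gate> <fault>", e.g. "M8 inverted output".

Fault-free values for test 1 (A=0, B=1, C=1, D=0, E=0): M1=1, M2=0, M3=0, M4=0, M5=0, M6=0, M7=1, M8=0, M9=1, M10=1, M11=0, giving Y1=0, Y2=0. Observed Y1=0, Y2=1.
Test 1: faults giving observed Y1=0, Y2=1 are {M11 stuck-at-1, M11 inverted output}.
Test 2 (A=0, B=1, C=0, D=0, E=0): fault-free M1=1, M2=0, M3=0, M4=0, M5=0, M6=1, M7=0, M8=0, M9=0, M10=0, M11=1 → Y1=0, Y2=1; observed Y1=0, Y2=0. Eliminates M11 stuck-at-1.
Only M11 inverted output is consistent with every test.

M11 inverted output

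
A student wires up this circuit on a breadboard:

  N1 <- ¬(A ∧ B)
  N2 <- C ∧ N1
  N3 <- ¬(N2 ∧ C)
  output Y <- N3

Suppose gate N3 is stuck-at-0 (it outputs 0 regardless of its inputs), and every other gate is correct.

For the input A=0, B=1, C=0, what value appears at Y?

Propagate with N3 forced: N1=1, N2=0, N3=0 [stuck-at-0].
So Y = 0. (Without the fault it would be 1.)

0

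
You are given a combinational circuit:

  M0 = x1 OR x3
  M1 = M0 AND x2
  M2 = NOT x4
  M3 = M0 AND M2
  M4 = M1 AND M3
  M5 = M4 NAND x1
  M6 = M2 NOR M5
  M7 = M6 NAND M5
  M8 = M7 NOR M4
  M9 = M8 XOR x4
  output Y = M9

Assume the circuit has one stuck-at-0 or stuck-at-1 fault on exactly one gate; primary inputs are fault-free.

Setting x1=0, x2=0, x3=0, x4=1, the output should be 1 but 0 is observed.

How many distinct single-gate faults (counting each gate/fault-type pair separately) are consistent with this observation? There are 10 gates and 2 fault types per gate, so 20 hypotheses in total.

Fault-free: M0=0, M1=0, M2=0, M3=0, M4=0, M5=1, M6=0, M7=1, M8=0, M9=1 → 1. Observed 0.
  M0: none of the 2 fault types match ✗
  M1: none of the 2 fault types match ✗
  M2: none of the 2 fault types match ✗
  M3: none of the 2 fault types match ✗
  M4: none of the 2 fault types match ✗
  M5: none of the 2 fault types match ✗
  M6: stuck-at-1 ✓; others ✗
  M7: stuck-at-0 ✓; others ✗
  M8: stuck-at-1 ✓; others ✗
  M9: stuck-at-0 ✓; others ✗
Consistent faults: {M6 stuck-at-1, M7 stuck-at-0, M8 stuck-at-1, M9 stuck-at-0} — 4 in all.

4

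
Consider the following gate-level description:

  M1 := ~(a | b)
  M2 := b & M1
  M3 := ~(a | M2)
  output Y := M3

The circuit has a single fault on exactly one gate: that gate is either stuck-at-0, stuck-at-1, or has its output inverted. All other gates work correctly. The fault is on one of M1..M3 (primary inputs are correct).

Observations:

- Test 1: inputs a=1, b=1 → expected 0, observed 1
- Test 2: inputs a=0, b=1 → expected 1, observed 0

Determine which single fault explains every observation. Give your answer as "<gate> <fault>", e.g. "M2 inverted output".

M3 inverted output

Fault-free values for test 1 (a=1, b=1): M1=0, M2=0, M3=0, giving Y=0. Observed 1.
Test 1: faults giving observed 1 are {M3 stuck-at-1, M3 inverted output}.
Test 2 (a=0, b=1): fault-free M1=0, M2=0, M3=1 → 1; observed 0. Eliminates M3 stuck-at-1.
Only M3 inverted output is consistent with every test.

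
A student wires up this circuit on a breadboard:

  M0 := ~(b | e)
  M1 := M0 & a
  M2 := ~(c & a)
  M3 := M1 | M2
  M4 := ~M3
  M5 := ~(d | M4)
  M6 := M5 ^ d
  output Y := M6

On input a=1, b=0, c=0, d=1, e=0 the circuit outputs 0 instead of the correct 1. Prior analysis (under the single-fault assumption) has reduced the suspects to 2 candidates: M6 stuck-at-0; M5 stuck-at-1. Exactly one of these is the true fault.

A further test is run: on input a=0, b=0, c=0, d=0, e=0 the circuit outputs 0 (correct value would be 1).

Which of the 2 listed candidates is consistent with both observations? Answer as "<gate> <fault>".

Evaluate each candidate on input a=0, b=0, c=0, d=0, e=0:
  M6 stuck-at-0: M0=1, M1=0, M2=1, M3=1, M4=0, M5=1, M6=0 [stuck-at-0] → 0 — matches
  M5 stuck-at-1: M0=1, M1=0, M2=1, M3=1, M4=0, M5=1 [stuck-at-1], M6=1 → 1 — eliminated
Only M6 stuck-at-0 reproduces the observed 0.

M6 stuck-at-0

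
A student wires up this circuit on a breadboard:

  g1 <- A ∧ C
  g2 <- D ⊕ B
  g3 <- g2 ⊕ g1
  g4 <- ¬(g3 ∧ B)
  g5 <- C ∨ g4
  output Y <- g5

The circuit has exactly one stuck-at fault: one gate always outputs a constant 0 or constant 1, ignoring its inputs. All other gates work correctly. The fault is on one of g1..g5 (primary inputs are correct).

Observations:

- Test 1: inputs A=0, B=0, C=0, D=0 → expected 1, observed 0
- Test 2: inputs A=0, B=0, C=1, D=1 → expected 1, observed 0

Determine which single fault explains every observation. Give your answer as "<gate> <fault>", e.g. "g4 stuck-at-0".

g5 stuck-at-0

Fault-free values for test 1 (A=0, B=0, C=0, D=0): g1=0, g2=0, g3=0, g4=1, g5=1, giving Y=1. Observed 0.
Test 1: faults giving observed 0 are {g4 stuck-at-0, g5 stuck-at-0}.
Test 2 (A=0, B=0, C=1, D=1): fault-free g1=0, g2=1, g3=1, g4=1, g5=1 → 1; observed 0. Eliminates g4 stuck-at-0.
Only g5 stuck-at-0 is consistent with every test.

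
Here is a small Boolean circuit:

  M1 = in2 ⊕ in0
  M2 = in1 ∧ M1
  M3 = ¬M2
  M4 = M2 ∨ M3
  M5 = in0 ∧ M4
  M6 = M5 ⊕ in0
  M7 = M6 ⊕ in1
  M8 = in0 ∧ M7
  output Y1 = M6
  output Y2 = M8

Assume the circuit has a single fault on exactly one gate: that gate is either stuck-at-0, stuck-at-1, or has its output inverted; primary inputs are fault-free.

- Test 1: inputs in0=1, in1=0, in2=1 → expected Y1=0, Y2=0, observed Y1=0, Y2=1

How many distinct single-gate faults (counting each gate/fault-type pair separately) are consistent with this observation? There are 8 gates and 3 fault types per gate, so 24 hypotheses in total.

Fault-free: M1=0, M2=0, M3=1, M4=1, M5=1, M6=0, M7=0, M8=0 → Y1=0, Y2=0. Observed Y1=0, Y2=1.
  M1: none of the 3 fault types match ✗
  M2: none of the 3 fault types match ✗
  M3: none of the 3 fault types match ✗
  M4: none of the 3 fault types match ✗
  M5: none of the 3 fault types match ✗
  M6: none of the 3 fault types match ✗
  M7: stuck-at-1, inverted output ✓; others ✗
  M8: stuck-at-1, inverted output ✓; others ✗
Consistent faults: {M7 stuck-at-1, M7 inverted output, M8 stuck-at-1, M8 inverted output} — 4 in all.

4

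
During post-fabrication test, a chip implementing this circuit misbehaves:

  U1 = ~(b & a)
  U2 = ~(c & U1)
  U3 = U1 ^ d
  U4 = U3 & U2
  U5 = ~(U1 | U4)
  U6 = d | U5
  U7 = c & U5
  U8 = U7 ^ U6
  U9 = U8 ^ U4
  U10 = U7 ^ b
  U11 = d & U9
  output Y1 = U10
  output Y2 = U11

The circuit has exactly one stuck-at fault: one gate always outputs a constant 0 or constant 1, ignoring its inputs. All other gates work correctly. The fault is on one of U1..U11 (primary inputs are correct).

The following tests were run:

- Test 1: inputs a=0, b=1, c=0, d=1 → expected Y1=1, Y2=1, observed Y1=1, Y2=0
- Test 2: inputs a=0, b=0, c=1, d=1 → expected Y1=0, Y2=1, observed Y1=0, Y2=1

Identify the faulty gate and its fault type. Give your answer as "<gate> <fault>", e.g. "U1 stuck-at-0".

Fault-free values for test 1 (a=0, b=1, c=0, d=1): U1=1, U2=1, U3=0, U4=0, U5=0, U6=1, U7=0, U8=1, U9=1, U10=1, U11=1, giving Y1=1, Y2=1. Observed Y1=1, Y2=0.
Test 1: faults giving observed Y1=1, Y2=0 are {U1 stuck-at-0, U3 stuck-at-1, U4 stuck-at-1, U6 stuck-at-0, U8 stuck-at-0, U9 stuck-at-0, U11 stuck-at-0}.
Test 2 (a=0, b=0, c=1, d=1): fault-free U1=1, U2=0, U3=0, U4=0, U5=0, U6=1, U7=0, U8=1, U9=1, U10=0, U11=1 → Y1=0, Y2=1; observed Y1=0, Y2=1. Eliminates U1 stuck-at-0, U4 stuck-at-1, U6 stuck-at-0, U8 stuck-at-0, U9 stuck-at-0, U11 stuck-at-0.
Only U3 stuck-at-1 is consistent with every test.

U3 stuck-at-1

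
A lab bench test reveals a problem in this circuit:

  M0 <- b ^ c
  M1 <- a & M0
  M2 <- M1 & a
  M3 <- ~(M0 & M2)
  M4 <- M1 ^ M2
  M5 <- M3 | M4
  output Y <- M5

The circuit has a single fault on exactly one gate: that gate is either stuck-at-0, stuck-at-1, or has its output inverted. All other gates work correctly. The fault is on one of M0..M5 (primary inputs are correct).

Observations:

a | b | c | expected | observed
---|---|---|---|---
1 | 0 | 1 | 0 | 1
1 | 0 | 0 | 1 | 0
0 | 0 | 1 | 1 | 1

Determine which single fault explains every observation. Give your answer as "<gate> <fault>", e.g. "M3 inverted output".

Fault-free values for test 1 (a=1, b=0, c=1): M0=1, M1=1, M2=1, M3=0, M4=0, M5=0, giving Y=0. Observed 1.
Test 1: faults giving observed 1 are {M0 stuck-at-0, M0 inverted output, M1 stuck-at-0, M1 inverted output, M2 stuck-at-0, M2 inverted output, M3 stuck-at-1, M3 inverted output, M4 stuck-at-1, M4 inverted output, M5 stuck-at-1, M5 inverted output}.
Test 2 (a=1, b=0, c=0): fault-free M0=0, M1=0, M2=0, M3=1, M4=0, M5=1 → 1; observed 0. Eliminates M0 stuck-at-0, M1 stuck-at-0, M1 inverted output, M2 stuck-at-0, M2 inverted output, M3 stuck-at-1, M4 stuck-at-1, M4 inverted output, M5 stuck-at-1.
Test 3 (a=0, b=0, c=1): fault-free M0=1, M1=0, M2=0, M3=1, M4=0, M5=1 → 1; observed 1. Eliminates M3 inverted output, M5 inverted output.
Only M0 inverted output is consistent with every test.

M0 inverted output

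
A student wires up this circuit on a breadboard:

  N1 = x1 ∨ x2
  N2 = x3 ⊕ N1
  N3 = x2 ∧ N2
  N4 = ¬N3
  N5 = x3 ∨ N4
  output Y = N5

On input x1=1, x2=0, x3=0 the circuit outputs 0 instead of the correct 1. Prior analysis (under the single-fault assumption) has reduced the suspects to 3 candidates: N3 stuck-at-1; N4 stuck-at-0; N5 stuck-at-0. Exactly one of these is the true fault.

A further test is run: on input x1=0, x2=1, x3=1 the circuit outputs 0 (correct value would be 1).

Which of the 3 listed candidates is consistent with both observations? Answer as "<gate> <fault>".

Evaluate each candidate on input x1=0, x2=1, x3=1:
  N3 stuck-at-1: N1=1, N2=0, N3=1 [stuck-at-1], N4=0, N5=1 → 1 — eliminated
  N4 stuck-at-0: N1=1, N2=0, N3=0, N4=0 [stuck-at-0], N5=1 → 1 — eliminated
  N5 stuck-at-0: N1=1, N2=0, N3=0, N4=1, N5=0 [stuck-at-0] → 0 — matches
Only N5 stuck-at-0 reproduces the observed 0.

N5 stuck-at-0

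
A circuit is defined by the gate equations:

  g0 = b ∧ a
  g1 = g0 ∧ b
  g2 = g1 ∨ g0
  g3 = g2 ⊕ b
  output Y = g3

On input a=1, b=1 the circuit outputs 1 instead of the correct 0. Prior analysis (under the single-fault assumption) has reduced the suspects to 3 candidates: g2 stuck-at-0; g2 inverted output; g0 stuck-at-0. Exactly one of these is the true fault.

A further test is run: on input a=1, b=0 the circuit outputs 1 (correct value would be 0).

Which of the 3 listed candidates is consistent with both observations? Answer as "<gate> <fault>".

g2 inverted output

Evaluate each candidate on input a=1, b=0:
  g2 stuck-at-0: g0=0, g1=0, g2=0 [stuck-at-0], g3=0 → 0 — eliminated
  g2 inverted output: g0=0, g1=0, g2=1 [inverted output], g3=1 → 1 — matches
  g0 stuck-at-0: g0=0 [stuck-at-0], g1=0, g2=0, g3=0 → 0 — eliminated
Only g2 inverted output reproduces the observed 1.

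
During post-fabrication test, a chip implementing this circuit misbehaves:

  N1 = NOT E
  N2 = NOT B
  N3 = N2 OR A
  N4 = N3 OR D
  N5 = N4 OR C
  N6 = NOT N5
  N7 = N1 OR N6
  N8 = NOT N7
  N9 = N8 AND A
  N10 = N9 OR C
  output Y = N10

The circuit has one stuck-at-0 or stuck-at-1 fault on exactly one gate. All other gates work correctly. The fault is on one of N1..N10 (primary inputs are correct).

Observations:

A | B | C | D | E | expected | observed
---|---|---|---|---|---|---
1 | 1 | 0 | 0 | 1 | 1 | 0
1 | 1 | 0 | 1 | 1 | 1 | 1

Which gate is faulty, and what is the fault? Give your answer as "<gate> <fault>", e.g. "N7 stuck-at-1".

N3 stuck-at-0

Fault-free values for test 1 (A=1, B=1, C=0, D=0, E=1): N1=0, N2=0, N3=1, N4=1, N5=1, N6=0, N7=0, N8=1, N9=1, N10=1, giving Y=1. Observed 0.
Test 1: faults giving observed 0 are {N1 stuck-at-1, N3 stuck-at-0, N4 stuck-at-0, N5 stuck-at-0, N6 stuck-at-1, N7 stuck-at-1, N8 stuck-at-0, N9 stuck-at-0, N10 stuck-at-0}.
Test 2 (A=1, B=1, C=0, D=1, E=1): fault-free N1=0, N2=0, N3=1, N4=1, N5=1, N6=0, N7=0, N8=1, N9=1, N10=1 → 1; observed 1. Eliminates N1 stuck-at-1, N4 stuck-at-0, N5 stuck-at-0, N6 stuck-at-1, N7 stuck-at-1, N8 stuck-at-0, N9 stuck-at-0, N10 stuck-at-0.
Only N3 stuck-at-0 is consistent with every test.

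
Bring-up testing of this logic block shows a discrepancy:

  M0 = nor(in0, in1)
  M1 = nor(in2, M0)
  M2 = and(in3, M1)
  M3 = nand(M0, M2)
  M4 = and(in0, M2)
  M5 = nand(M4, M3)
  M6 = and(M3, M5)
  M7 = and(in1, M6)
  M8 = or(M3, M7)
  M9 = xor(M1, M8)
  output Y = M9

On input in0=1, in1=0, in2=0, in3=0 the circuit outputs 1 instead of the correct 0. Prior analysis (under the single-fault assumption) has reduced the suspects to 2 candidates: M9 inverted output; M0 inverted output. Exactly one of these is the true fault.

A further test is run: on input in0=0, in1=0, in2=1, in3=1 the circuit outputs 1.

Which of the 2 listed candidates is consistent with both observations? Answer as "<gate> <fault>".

M0 inverted output

Evaluate each candidate on input in0=0, in1=0, in2=1, in3=1:
  M9 inverted output: M0=1, M1=0, M2=0, M3=1, M4=0, M5=1, M6=1, M7=0, M8=1, M9=0 [inverted output] → 0 — eliminated
  M0 inverted output: M0=0 [inverted output], M1=0, M2=0, M3=1, M4=0, M5=1, M6=1, M7=0, M8=1, M9=1 → 1 — matches
Only M0 inverted output reproduces the observed 1.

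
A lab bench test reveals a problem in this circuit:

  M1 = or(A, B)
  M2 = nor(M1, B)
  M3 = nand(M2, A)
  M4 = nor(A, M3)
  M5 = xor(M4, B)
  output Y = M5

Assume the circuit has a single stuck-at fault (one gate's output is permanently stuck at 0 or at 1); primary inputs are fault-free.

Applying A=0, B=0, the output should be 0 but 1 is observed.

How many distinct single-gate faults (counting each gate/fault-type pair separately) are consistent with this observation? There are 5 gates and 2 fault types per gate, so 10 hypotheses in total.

3

Fault-free: M1=0, M2=1, M3=1, M4=0, M5=0 → 0. Observed 1.
  M1 stuck-at-0: output 0 ✗
  M1 stuck-at-1: output 0 ✗
  M2 stuck-at-0: output 0 ✗
  M2 stuck-at-1: output 0 ✗
  M3 stuck-at-0: output 1 ✓
  M3 stuck-at-1: output 0 ✗
  M4 stuck-at-0: output 0 ✗
  M4 stuck-at-1: output 1 ✓
  M5 stuck-at-0: output 0 ✗
  M5 stuck-at-1: output 1 ✓
Consistent faults: {M3 stuck-at-0, M4 stuck-at-1, M5 stuck-at-1} — 3 in all.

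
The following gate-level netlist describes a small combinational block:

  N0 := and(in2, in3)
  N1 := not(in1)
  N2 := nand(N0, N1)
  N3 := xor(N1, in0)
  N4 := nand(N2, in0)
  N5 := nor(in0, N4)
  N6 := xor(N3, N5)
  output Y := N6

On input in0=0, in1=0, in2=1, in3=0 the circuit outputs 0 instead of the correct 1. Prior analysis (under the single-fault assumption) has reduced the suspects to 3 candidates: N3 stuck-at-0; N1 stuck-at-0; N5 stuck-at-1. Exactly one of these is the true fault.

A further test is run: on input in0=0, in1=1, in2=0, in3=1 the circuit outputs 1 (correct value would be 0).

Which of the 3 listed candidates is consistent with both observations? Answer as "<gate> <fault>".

N5 stuck-at-1

Evaluate each candidate on input in0=0, in1=1, in2=0, in3=1:
  N3 stuck-at-0: N0=0, N1=0, N2=1, N3=0 [stuck-at-0], N4=1, N5=0, N6=0 → 0 — eliminated
  N1 stuck-at-0: N0=0, N1=0 [stuck-at-0], N2=1, N3=0, N4=1, N5=0, N6=0 → 0 — eliminated
  N5 stuck-at-1: N0=0, N1=0, N2=1, N3=0, N4=1, N5=1 [stuck-at-1], N6=1 → 1 — matches
Only N5 stuck-at-1 reproduces the observed 1.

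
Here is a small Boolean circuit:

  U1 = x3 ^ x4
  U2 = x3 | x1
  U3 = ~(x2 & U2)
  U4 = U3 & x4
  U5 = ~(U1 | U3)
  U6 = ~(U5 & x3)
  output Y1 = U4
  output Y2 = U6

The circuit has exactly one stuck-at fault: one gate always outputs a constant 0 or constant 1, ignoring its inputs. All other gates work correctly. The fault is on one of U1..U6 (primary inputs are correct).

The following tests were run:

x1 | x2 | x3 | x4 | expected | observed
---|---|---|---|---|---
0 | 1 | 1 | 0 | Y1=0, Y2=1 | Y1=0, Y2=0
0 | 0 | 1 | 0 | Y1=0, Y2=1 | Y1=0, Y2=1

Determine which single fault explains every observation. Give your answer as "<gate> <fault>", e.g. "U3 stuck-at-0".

U1 stuck-at-0

Fault-free values for test 1 (x1=0, x2=1, x3=1, x4=0): U1=1, U2=1, U3=0, U4=0, U5=0, U6=1, giving Y1=0, Y2=1. Observed Y1=0, Y2=0.
Test 1: faults giving observed Y1=0, Y2=0 are {U1 stuck-at-0, U5 stuck-at-1, U6 stuck-at-0}.
Test 2 (x1=0, x2=0, x3=1, x4=0): fault-free U1=1, U2=1, U3=1, U4=0, U5=0, U6=1 → Y1=0, Y2=1; observed Y1=0, Y2=1. Eliminates U5 stuck-at-1, U6 stuck-at-0.
Only U1 stuck-at-0 is consistent with every test.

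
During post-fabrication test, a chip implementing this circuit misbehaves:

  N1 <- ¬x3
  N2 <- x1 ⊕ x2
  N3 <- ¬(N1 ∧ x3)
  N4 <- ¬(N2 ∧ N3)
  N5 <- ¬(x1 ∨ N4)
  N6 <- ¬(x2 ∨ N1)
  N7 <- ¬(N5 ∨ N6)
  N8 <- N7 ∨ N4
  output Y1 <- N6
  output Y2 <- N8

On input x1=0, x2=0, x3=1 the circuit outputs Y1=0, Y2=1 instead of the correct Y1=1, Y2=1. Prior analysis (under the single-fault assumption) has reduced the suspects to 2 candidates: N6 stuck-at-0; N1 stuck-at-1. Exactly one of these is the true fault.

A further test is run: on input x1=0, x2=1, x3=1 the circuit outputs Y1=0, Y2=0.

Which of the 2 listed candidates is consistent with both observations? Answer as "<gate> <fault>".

Evaluate each candidate on input x1=0, x2=1, x3=1:
  N6 stuck-at-0: N1=0, N2=1, N3=1, N4=0, N5=1, N6=0 [stuck-at-0], N7=0, N8=0 → Y1=0, Y2=0 — matches
  N1 stuck-at-1: N1=1 [stuck-at-1], N2=1, N3=0, N4=1, N5=0, N6=0, N7=1, N8=1 → Y1=0, Y2=1 — eliminated
Only N6 stuck-at-0 reproduces the observed Y1=0, Y2=0.

N6 stuck-at-0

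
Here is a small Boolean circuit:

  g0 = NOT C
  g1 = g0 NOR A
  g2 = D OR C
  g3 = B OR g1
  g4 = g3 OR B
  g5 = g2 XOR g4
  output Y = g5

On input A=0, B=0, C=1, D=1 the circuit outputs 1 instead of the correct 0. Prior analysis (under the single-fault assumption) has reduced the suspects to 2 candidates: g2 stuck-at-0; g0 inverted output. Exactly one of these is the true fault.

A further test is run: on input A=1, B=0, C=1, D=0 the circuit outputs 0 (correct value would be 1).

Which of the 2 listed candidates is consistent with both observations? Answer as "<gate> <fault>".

Evaluate each candidate on input A=1, B=0, C=1, D=0:
  g2 stuck-at-0: g0=0, g1=0, g2=0 [stuck-at-0], g3=0, g4=0, g5=0 → 0 — matches
  g0 inverted output: g0=1 [inverted output], g1=0, g2=1, g3=0, g4=0, g5=1 → 1 — eliminated
Only g2 stuck-at-0 reproduces the observed 0.

g2 stuck-at-0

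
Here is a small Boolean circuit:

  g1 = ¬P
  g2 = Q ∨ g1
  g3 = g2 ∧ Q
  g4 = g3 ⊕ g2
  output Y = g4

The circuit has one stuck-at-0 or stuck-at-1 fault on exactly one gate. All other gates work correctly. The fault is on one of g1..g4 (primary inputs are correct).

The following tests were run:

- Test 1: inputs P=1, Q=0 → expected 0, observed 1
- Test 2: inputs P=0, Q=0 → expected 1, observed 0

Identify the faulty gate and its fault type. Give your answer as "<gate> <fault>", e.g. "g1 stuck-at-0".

Fault-free values for test 1 (P=1, Q=0): g1=0, g2=0, g3=0, g4=0, giving Y=0. Observed 1.
Test 1: faults giving observed 1 are {g1 stuck-at-1, g2 stuck-at-1, g3 stuck-at-1, g4 stuck-at-1}.
Test 2 (P=0, Q=0): fault-free g1=1, g2=1, g3=0, g4=1 → 1; observed 0. Eliminates g1 stuck-at-1, g2 stuck-at-1, g4 stuck-at-1.
Only g3 stuck-at-1 is consistent with every test.

g3 stuck-at-1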